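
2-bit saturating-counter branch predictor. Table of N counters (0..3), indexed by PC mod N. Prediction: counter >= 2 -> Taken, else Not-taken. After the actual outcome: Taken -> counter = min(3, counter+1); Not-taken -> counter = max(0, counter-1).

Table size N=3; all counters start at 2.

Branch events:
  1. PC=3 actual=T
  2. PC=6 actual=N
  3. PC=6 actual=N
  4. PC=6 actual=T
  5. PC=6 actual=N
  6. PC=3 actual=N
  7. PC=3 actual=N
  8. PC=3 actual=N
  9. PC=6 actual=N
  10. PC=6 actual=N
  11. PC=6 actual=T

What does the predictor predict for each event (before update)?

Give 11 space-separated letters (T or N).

Ev 1: PC=3 idx=0 pred=T actual=T -> ctr[0]=3
Ev 2: PC=6 idx=0 pred=T actual=N -> ctr[0]=2
Ev 3: PC=6 idx=0 pred=T actual=N -> ctr[0]=1
Ev 4: PC=6 idx=0 pred=N actual=T -> ctr[0]=2
Ev 5: PC=6 idx=0 pred=T actual=N -> ctr[0]=1
Ev 6: PC=3 idx=0 pred=N actual=N -> ctr[0]=0
Ev 7: PC=3 idx=0 pred=N actual=N -> ctr[0]=0
Ev 8: PC=3 idx=0 pred=N actual=N -> ctr[0]=0
Ev 9: PC=6 idx=0 pred=N actual=N -> ctr[0]=0
Ev 10: PC=6 idx=0 pred=N actual=N -> ctr[0]=0
Ev 11: PC=6 idx=0 pred=N actual=T -> ctr[0]=1

Answer: T T T N T N N N N N N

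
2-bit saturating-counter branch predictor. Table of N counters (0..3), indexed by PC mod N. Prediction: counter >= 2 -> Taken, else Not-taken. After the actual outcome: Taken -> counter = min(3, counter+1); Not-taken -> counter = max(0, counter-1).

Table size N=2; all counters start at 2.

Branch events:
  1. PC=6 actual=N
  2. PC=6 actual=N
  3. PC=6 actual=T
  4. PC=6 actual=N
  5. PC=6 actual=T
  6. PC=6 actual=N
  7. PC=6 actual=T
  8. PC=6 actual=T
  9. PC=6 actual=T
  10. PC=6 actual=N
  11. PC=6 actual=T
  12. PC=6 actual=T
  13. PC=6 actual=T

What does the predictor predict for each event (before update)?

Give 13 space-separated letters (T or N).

Answer: T N N N N N N N T T T T T

Derivation:
Ev 1: PC=6 idx=0 pred=T actual=N -> ctr[0]=1
Ev 2: PC=6 idx=0 pred=N actual=N -> ctr[0]=0
Ev 3: PC=6 idx=0 pred=N actual=T -> ctr[0]=1
Ev 4: PC=6 idx=0 pred=N actual=N -> ctr[0]=0
Ev 5: PC=6 idx=0 pred=N actual=T -> ctr[0]=1
Ev 6: PC=6 idx=0 pred=N actual=N -> ctr[0]=0
Ev 7: PC=6 idx=0 pred=N actual=T -> ctr[0]=1
Ev 8: PC=6 idx=0 pred=N actual=T -> ctr[0]=2
Ev 9: PC=6 idx=0 pred=T actual=T -> ctr[0]=3
Ev 10: PC=6 idx=0 pred=T actual=N -> ctr[0]=2
Ev 11: PC=6 idx=0 pred=T actual=T -> ctr[0]=3
Ev 12: PC=6 idx=0 pred=T actual=T -> ctr[0]=3
Ev 13: PC=6 idx=0 pred=T actual=T -> ctr[0]=3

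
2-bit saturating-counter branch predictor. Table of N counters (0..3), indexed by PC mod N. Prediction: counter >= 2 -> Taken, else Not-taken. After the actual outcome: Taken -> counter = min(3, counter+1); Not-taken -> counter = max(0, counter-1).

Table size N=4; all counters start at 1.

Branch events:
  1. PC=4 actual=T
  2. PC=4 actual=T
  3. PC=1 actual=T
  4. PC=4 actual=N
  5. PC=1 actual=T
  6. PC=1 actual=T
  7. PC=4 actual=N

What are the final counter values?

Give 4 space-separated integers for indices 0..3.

Answer: 1 3 1 1

Derivation:
Ev 1: PC=4 idx=0 pred=N actual=T -> ctr[0]=2
Ev 2: PC=4 idx=0 pred=T actual=T -> ctr[0]=3
Ev 3: PC=1 idx=1 pred=N actual=T -> ctr[1]=2
Ev 4: PC=4 idx=0 pred=T actual=N -> ctr[0]=2
Ev 5: PC=1 idx=1 pred=T actual=T -> ctr[1]=3
Ev 6: PC=1 idx=1 pred=T actual=T -> ctr[1]=3
Ev 7: PC=4 idx=0 pred=T actual=N -> ctr[0]=1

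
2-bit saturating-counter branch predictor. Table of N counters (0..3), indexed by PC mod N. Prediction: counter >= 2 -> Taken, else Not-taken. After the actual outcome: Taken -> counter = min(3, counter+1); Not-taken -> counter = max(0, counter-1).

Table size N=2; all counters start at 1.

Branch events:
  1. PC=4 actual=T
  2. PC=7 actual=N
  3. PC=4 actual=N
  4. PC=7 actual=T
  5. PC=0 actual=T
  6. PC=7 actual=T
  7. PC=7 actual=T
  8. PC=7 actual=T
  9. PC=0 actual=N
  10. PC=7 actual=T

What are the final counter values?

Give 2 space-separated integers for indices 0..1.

Ev 1: PC=4 idx=0 pred=N actual=T -> ctr[0]=2
Ev 2: PC=7 idx=1 pred=N actual=N -> ctr[1]=0
Ev 3: PC=4 idx=0 pred=T actual=N -> ctr[0]=1
Ev 4: PC=7 idx=1 pred=N actual=T -> ctr[1]=1
Ev 5: PC=0 idx=0 pred=N actual=T -> ctr[0]=2
Ev 6: PC=7 idx=1 pred=N actual=T -> ctr[1]=2
Ev 7: PC=7 idx=1 pred=T actual=T -> ctr[1]=3
Ev 8: PC=7 idx=1 pred=T actual=T -> ctr[1]=3
Ev 9: PC=0 idx=0 pred=T actual=N -> ctr[0]=1
Ev 10: PC=7 idx=1 pred=T actual=T -> ctr[1]=3

Answer: 1 3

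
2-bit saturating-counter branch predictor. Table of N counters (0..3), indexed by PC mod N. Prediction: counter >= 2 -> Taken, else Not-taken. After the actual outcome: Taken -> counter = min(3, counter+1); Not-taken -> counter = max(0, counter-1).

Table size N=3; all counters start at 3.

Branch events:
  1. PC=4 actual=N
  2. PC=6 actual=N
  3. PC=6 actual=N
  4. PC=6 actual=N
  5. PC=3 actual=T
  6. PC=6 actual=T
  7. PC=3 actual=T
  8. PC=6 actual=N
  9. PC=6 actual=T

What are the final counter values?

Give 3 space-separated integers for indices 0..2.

Ev 1: PC=4 idx=1 pred=T actual=N -> ctr[1]=2
Ev 2: PC=6 idx=0 pred=T actual=N -> ctr[0]=2
Ev 3: PC=6 idx=0 pred=T actual=N -> ctr[0]=1
Ev 4: PC=6 idx=0 pred=N actual=N -> ctr[0]=0
Ev 5: PC=3 idx=0 pred=N actual=T -> ctr[0]=1
Ev 6: PC=6 idx=0 pred=N actual=T -> ctr[0]=2
Ev 7: PC=3 idx=0 pred=T actual=T -> ctr[0]=3
Ev 8: PC=6 idx=0 pred=T actual=N -> ctr[0]=2
Ev 9: PC=6 idx=0 pred=T actual=T -> ctr[0]=3

Answer: 3 2 3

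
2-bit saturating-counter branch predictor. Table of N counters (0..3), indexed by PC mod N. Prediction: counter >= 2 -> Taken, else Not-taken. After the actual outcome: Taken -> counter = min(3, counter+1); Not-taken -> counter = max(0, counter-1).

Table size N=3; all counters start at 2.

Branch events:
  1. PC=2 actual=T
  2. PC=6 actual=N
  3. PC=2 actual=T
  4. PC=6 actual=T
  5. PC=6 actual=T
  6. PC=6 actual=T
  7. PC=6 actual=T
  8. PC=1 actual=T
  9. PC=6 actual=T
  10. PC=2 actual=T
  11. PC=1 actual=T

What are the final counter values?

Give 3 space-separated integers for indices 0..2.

Answer: 3 3 3

Derivation:
Ev 1: PC=2 idx=2 pred=T actual=T -> ctr[2]=3
Ev 2: PC=6 idx=0 pred=T actual=N -> ctr[0]=1
Ev 3: PC=2 idx=2 pred=T actual=T -> ctr[2]=3
Ev 4: PC=6 idx=0 pred=N actual=T -> ctr[0]=2
Ev 5: PC=6 idx=0 pred=T actual=T -> ctr[0]=3
Ev 6: PC=6 idx=0 pred=T actual=T -> ctr[0]=3
Ev 7: PC=6 idx=0 pred=T actual=T -> ctr[0]=3
Ev 8: PC=1 idx=1 pred=T actual=T -> ctr[1]=3
Ev 9: PC=6 idx=0 pred=T actual=T -> ctr[0]=3
Ev 10: PC=2 idx=2 pred=T actual=T -> ctr[2]=3
Ev 11: PC=1 idx=1 pred=T actual=T -> ctr[1]=3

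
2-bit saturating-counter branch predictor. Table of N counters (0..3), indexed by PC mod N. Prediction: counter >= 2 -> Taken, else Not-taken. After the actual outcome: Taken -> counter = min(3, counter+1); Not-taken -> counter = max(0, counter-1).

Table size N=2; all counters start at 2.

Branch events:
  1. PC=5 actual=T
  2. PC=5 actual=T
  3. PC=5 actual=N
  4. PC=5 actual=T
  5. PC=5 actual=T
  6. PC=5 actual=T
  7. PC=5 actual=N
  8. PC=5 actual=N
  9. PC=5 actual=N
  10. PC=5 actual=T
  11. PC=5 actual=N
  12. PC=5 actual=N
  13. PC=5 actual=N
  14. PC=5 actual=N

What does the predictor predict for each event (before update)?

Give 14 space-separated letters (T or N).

Answer: T T T T T T T T N N N N N N

Derivation:
Ev 1: PC=5 idx=1 pred=T actual=T -> ctr[1]=3
Ev 2: PC=5 idx=1 pred=T actual=T -> ctr[1]=3
Ev 3: PC=5 idx=1 pred=T actual=N -> ctr[1]=2
Ev 4: PC=5 idx=1 pred=T actual=T -> ctr[1]=3
Ev 5: PC=5 idx=1 pred=T actual=T -> ctr[1]=3
Ev 6: PC=5 idx=1 pred=T actual=T -> ctr[1]=3
Ev 7: PC=5 idx=1 pred=T actual=N -> ctr[1]=2
Ev 8: PC=5 idx=1 pred=T actual=N -> ctr[1]=1
Ev 9: PC=5 idx=1 pred=N actual=N -> ctr[1]=0
Ev 10: PC=5 idx=1 pred=N actual=T -> ctr[1]=1
Ev 11: PC=5 idx=1 pred=N actual=N -> ctr[1]=0
Ev 12: PC=5 idx=1 pred=N actual=N -> ctr[1]=0
Ev 13: PC=5 idx=1 pred=N actual=N -> ctr[1]=0
Ev 14: PC=5 idx=1 pred=N actual=N -> ctr[1]=0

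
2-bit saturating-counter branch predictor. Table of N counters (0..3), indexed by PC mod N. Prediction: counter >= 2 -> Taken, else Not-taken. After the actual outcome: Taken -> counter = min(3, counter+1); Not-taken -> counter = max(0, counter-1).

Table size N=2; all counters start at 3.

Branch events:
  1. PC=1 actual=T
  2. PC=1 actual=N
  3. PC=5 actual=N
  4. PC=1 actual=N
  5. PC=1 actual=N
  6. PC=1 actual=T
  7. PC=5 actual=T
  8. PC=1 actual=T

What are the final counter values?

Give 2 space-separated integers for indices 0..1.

Ev 1: PC=1 idx=1 pred=T actual=T -> ctr[1]=3
Ev 2: PC=1 idx=1 pred=T actual=N -> ctr[1]=2
Ev 3: PC=5 idx=1 pred=T actual=N -> ctr[1]=1
Ev 4: PC=1 idx=1 pred=N actual=N -> ctr[1]=0
Ev 5: PC=1 idx=1 pred=N actual=N -> ctr[1]=0
Ev 6: PC=1 idx=1 pred=N actual=T -> ctr[1]=1
Ev 7: PC=5 idx=1 pred=N actual=T -> ctr[1]=2
Ev 8: PC=1 idx=1 pred=T actual=T -> ctr[1]=3

Answer: 3 3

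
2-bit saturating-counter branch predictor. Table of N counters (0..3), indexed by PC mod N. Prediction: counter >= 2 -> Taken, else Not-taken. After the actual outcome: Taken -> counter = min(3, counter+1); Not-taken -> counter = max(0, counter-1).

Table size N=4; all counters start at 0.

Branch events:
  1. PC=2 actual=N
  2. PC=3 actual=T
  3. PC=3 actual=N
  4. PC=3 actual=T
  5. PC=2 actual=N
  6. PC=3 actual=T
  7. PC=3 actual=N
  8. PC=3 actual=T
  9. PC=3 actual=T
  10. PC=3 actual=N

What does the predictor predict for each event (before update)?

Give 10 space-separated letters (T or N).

Answer: N N N N N N T N T T

Derivation:
Ev 1: PC=2 idx=2 pred=N actual=N -> ctr[2]=0
Ev 2: PC=3 idx=3 pred=N actual=T -> ctr[3]=1
Ev 3: PC=3 idx=3 pred=N actual=N -> ctr[3]=0
Ev 4: PC=3 idx=3 pred=N actual=T -> ctr[3]=1
Ev 5: PC=2 idx=2 pred=N actual=N -> ctr[2]=0
Ev 6: PC=3 idx=3 pred=N actual=T -> ctr[3]=2
Ev 7: PC=3 idx=3 pred=T actual=N -> ctr[3]=1
Ev 8: PC=3 idx=3 pred=N actual=T -> ctr[3]=2
Ev 9: PC=3 idx=3 pred=T actual=T -> ctr[3]=3
Ev 10: PC=3 idx=3 pred=T actual=N -> ctr[3]=2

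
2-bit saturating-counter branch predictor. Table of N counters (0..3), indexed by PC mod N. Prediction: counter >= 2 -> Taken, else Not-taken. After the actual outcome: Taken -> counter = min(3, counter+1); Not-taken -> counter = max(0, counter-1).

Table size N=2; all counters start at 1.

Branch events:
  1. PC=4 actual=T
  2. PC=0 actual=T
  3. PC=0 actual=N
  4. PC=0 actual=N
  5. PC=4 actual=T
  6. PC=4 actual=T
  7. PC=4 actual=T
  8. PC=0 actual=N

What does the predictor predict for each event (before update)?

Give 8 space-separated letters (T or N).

Answer: N T T T N T T T

Derivation:
Ev 1: PC=4 idx=0 pred=N actual=T -> ctr[0]=2
Ev 2: PC=0 idx=0 pred=T actual=T -> ctr[0]=3
Ev 3: PC=0 idx=0 pred=T actual=N -> ctr[0]=2
Ev 4: PC=0 idx=0 pred=T actual=N -> ctr[0]=1
Ev 5: PC=4 idx=0 pred=N actual=T -> ctr[0]=2
Ev 6: PC=4 idx=0 pred=T actual=T -> ctr[0]=3
Ev 7: PC=4 idx=0 pred=T actual=T -> ctr[0]=3
Ev 8: PC=0 idx=0 pred=T actual=N -> ctr[0]=2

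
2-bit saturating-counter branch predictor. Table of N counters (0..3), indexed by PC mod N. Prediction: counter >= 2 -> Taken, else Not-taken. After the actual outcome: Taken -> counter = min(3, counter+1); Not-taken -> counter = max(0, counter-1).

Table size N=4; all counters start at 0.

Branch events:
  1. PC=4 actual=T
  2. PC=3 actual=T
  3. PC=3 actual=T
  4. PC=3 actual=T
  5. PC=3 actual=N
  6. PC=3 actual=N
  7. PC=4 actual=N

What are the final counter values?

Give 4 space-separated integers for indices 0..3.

Answer: 0 0 0 1

Derivation:
Ev 1: PC=4 idx=0 pred=N actual=T -> ctr[0]=1
Ev 2: PC=3 idx=3 pred=N actual=T -> ctr[3]=1
Ev 3: PC=3 idx=3 pred=N actual=T -> ctr[3]=2
Ev 4: PC=3 idx=3 pred=T actual=T -> ctr[3]=3
Ev 5: PC=3 idx=3 pred=T actual=N -> ctr[3]=2
Ev 6: PC=3 idx=3 pred=T actual=N -> ctr[3]=1
Ev 7: PC=4 idx=0 pred=N actual=N -> ctr[0]=0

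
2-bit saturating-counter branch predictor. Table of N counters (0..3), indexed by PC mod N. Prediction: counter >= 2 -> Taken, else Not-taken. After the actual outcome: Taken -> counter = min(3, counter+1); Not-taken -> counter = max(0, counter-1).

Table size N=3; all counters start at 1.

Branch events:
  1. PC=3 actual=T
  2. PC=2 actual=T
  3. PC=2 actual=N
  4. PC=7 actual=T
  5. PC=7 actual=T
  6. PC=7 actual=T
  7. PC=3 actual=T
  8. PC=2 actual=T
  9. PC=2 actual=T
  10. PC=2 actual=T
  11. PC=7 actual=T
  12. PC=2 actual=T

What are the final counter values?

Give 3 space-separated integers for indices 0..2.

Answer: 3 3 3

Derivation:
Ev 1: PC=3 idx=0 pred=N actual=T -> ctr[0]=2
Ev 2: PC=2 idx=2 pred=N actual=T -> ctr[2]=2
Ev 3: PC=2 idx=2 pred=T actual=N -> ctr[2]=1
Ev 4: PC=7 idx=1 pred=N actual=T -> ctr[1]=2
Ev 5: PC=7 idx=1 pred=T actual=T -> ctr[1]=3
Ev 6: PC=7 idx=1 pred=T actual=T -> ctr[1]=3
Ev 7: PC=3 idx=0 pred=T actual=T -> ctr[0]=3
Ev 8: PC=2 idx=2 pred=N actual=T -> ctr[2]=2
Ev 9: PC=2 idx=2 pred=T actual=T -> ctr[2]=3
Ev 10: PC=2 idx=2 pred=T actual=T -> ctr[2]=3
Ev 11: PC=7 idx=1 pred=T actual=T -> ctr[1]=3
Ev 12: PC=2 idx=2 pred=T actual=T -> ctr[2]=3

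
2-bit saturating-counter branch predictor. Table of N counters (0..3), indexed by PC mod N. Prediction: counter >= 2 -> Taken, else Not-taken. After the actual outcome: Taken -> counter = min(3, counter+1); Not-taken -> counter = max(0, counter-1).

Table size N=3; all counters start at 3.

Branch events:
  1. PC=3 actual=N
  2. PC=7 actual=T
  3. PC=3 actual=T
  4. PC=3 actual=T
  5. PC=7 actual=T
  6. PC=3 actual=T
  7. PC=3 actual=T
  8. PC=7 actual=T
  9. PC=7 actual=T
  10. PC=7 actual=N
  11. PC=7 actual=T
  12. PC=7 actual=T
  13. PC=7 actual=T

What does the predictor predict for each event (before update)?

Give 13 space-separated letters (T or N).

Ev 1: PC=3 idx=0 pred=T actual=N -> ctr[0]=2
Ev 2: PC=7 idx=1 pred=T actual=T -> ctr[1]=3
Ev 3: PC=3 idx=0 pred=T actual=T -> ctr[0]=3
Ev 4: PC=3 idx=0 pred=T actual=T -> ctr[0]=3
Ev 5: PC=7 idx=1 pred=T actual=T -> ctr[1]=3
Ev 6: PC=3 idx=0 pred=T actual=T -> ctr[0]=3
Ev 7: PC=3 idx=0 pred=T actual=T -> ctr[0]=3
Ev 8: PC=7 idx=1 pred=T actual=T -> ctr[1]=3
Ev 9: PC=7 idx=1 pred=T actual=T -> ctr[1]=3
Ev 10: PC=7 idx=1 pred=T actual=N -> ctr[1]=2
Ev 11: PC=7 idx=1 pred=T actual=T -> ctr[1]=3
Ev 12: PC=7 idx=1 pred=T actual=T -> ctr[1]=3
Ev 13: PC=7 idx=1 pred=T actual=T -> ctr[1]=3

Answer: T T T T T T T T T T T T T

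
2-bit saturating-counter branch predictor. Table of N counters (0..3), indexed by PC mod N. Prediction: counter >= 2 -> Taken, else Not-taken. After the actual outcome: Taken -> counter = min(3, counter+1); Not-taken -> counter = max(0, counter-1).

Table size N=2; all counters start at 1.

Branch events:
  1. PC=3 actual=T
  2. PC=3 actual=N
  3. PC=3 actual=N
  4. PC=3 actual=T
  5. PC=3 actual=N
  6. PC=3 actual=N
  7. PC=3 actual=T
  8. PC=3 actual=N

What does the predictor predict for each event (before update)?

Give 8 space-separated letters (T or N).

Answer: N T N N N N N N

Derivation:
Ev 1: PC=3 idx=1 pred=N actual=T -> ctr[1]=2
Ev 2: PC=3 idx=1 pred=T actual=N -> ctr[1]=1
Ev 3: PC=3 idx=1 pred=N actual=N -> ctr[1]=0
Ev 4: PC=3 idx=1 pred=N actual=T -> ctr[1]=1
Ev 5: PC=3 idx=1 pred=N actual=N -> ctr[1]=0
Ev 6: PC=3 idx=1 pred=N actual=N -> ctr[1]=0
Ev 7: PC=3 idx=1 pred=N actual=T -> ctr[1]=1
Ev 8: PC=3 idx=1 pred=N actual=N -> ctr[1]=0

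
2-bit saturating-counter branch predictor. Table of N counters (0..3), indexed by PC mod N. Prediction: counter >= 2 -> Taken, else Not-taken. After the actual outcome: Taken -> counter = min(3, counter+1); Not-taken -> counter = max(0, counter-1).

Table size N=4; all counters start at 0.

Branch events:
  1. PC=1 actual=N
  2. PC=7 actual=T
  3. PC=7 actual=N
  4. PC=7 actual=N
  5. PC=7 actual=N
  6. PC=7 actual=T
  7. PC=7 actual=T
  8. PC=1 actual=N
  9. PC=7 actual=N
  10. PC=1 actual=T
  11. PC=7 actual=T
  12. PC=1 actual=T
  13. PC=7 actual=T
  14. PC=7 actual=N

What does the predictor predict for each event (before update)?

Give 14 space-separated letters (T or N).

Answer: N N N N N N N N T N N N T T

Derivation:
Ev 1: PC=1 idx=1 pred=N actual=N -> ctr[1]=0
Ev 2: PC=7 idx=3 pred=N actual=T -> ctr[3]=1
Ev 3: PC=7 idx=3 pred=N actual=N -> ctr[3]=0
Ev 4: PC=7 idx=3 pred=N actual=N -> ctr[3]=0
Ev 5: PC=7 idx=3 pred=N actual=N -> ctr[3]=0
Ev 6: PC=7 idx=3 pred=N actual=T -> ctr[3]=1
Ev 7: PC=7 idx=3 pred=N actual=T -> ctr[3]=2
Ev 8: PC=1 idx=1 pred=N actual=N -> ctr[1]=0
Ev 9: PC=7 idx=3 pred=T actual=N -> ctr[3]=1
Ev 10: PC=1 idx=1 pred=N actual=T -> ctr[1]=1
Ev 11: PC=7 idx=3 pred=N actual=T -> ctr[3]=2
Ev 12: PC=1 idx=1 pred=N actual=T -> ctr[1]=2
Ev 13: PC=7 idx=3 pred=T actual=T -> ctr[3]=3
Ev 14: PC=7 idx=3 pred=T actual=N -> ctr[3]=2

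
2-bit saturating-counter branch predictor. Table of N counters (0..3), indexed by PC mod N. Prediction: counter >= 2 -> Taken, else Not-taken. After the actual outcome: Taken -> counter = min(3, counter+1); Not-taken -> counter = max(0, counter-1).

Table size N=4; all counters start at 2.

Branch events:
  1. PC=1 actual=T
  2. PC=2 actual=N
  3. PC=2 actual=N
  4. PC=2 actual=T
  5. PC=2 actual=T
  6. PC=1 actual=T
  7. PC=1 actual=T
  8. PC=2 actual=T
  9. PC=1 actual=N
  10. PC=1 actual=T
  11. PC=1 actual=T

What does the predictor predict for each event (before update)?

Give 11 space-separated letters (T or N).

Answer: T T N N N T T T T T T

Derivation:
Ev 1: PC=1 idx=1 pred=T actual=T -> ctr[1]=3
Ev 2: PC=2 idx=2 pred=T actual=N -> ctr[2]=1
Ev 3: PC=2 idx=2 pred=N actual=N -> ctr[2]=0
Ev 4: PC=2 idx=2 pred=N actual=T -> ctr[2]=1
Ev 5: PC=2 idx=2 pred=N actual=T -> ctr[2]=2
Ev 6: PC=1 idx=1 pred=T actual=T -> ctr[1]=3
Ev 7: PC=1 idx=1 pred=T actual=T -> ctr[1]=3
Ev 8: PC=2 idx=2 pred=T actual=T -> ctr[2]=3
Ev 9: PC=1 idx=1 pred=T actual=N -> ctr[1]=2
Ev 10: PC=1 idx=1 pred=T actual=T -> ctr[1]=3
Ev 11: PC=1 idx=1 pred=T actual=T -> ctr[1]=3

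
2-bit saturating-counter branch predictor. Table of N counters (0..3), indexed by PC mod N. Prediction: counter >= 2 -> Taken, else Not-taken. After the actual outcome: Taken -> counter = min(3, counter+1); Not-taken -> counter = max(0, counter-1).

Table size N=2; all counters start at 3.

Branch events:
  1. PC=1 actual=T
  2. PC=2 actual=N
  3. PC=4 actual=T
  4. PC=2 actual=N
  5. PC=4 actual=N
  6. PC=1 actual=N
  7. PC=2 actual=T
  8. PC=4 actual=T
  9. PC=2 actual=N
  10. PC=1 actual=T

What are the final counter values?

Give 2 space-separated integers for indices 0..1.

Ev 1: PC=1 idx=1 pred=T actual=T -> ctr[1]=3
Ev 2: PC=2 idx=0 pred=T actual=N -> ctr[0]=2
Ev 3: PC=4 idx=0 pred=T actual=T -> ctr[0]=3
Ev 4: PC=2 idx=0 pred=T actual=N -> ctr[0]=2
Ev 5: PC=4 idx=0 pred=T actual=N -> ctr[0]=1
Ev 6: PC=1 idx=1 pred=T actual=N -> ctr[1]=2
Ev 7: PC=2 idx=0 pred=N actual=T -> ctr[0]=2
Ev 8: PC=4 idx=0 pred=T actual=T -> ctr[0]=3
Ev 9: PC=2 idx=0 pred=T actual=N -> ctr[0]=2
Ev 10: PC=1 idx=1 pred=T actual=T -> ctr[1]=3

Answer: 2 3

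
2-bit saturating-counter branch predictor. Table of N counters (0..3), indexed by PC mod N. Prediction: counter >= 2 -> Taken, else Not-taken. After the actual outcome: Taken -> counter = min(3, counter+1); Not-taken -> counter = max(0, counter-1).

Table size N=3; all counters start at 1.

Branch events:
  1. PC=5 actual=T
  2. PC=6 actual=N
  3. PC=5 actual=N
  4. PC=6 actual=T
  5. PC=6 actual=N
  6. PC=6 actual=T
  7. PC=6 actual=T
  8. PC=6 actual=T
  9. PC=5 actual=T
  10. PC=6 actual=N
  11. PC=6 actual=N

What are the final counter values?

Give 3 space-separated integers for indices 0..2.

Answer: 1 1 2

Derivation:
Ev 1: PC=5 idx=2 pred=N actual=T -> ctr[2]=2
Ev 2: PC=6 idx=0 pred=N actual=N -> ctr[0]=0
Ev 3: PC=5 idx=2 pred=T actual=N -> ctr[2]=1
Ev 4: PC=6 idx=0 pred=N actual=T -> ctr[0]=1
Ev 5: PC=6 idx=0 pred=N actual=N -> ctr[0]=0
Ev 6: PC=6 idx=0 pred=N actual=T -> ctr[0]=1
Ev 7: PC=6 idx=0 pred=N actual=T -> ctr[0]=2
Ev 8: PC=6 idx=0 pred=T actual=T -> ctr[0]=3
Ev 9: PC=5 idx=2 pred=N actual=T -> ctr[2]=2
Ev 10: PC=6 idx=0 pred=T actual=N -> ctr[0]=2
Ev 11: PC=6 idx=0 pred=T actual=N -> ctr[0]=1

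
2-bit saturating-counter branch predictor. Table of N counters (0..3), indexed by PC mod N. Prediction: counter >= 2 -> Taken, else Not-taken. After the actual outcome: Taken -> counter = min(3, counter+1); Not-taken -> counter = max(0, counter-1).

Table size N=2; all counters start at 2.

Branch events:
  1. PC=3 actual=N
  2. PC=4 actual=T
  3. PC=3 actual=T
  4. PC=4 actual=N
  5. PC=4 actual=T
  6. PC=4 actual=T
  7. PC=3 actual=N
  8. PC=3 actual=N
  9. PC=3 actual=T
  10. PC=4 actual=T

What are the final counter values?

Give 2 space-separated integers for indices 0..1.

Answer: 3 1

Derivation:
Ev 1: PC=3 idx=1 pred=T actual=N -> ctr[1]=1
Ev 2: PC=4 idx=0 pred=T actual=T -> ctr[0]=3
Ev 3: PC=3 idx=1 pred=N actual=T -> ctr[1]=2
Ev 4: PC=4 idx=0 pred=T actual=N -> ctr[0]=2
Ev 5: PC=4 idx=0 pred=T actual=T -> ctr[0]=3
Ev 6: PC=4 idx=0 pred=T actual=T -> ctr[0]=3
Ev 7: PC=3 idx=1 pred=T actual=N -> ctr[1]=1
Ev 8: PC=3 idx=1 pred=N actual=N -> ctr[1]=0
Ev 9: PC=3 idx=1 pred=N actual=T -> ctr[1]=1
Ev 10: PC=4 idx=0 pred=T actual=T -> ctr[0]=3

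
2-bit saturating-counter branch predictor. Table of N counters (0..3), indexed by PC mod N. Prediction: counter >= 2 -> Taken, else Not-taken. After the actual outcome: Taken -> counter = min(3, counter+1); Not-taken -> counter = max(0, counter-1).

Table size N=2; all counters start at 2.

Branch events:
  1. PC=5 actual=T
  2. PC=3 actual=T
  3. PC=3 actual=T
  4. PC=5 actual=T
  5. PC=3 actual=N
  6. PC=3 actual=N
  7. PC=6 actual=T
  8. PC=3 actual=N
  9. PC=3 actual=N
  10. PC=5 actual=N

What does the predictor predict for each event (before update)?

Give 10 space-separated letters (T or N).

Ev 1: PC=5 idx=1 pred=T actual=T -> ctr[1]=3
Ev 2: PC=3 idx=1 pred=T actual=T -> ctr[1]=3
Ev 3: PC=3 idx=1 pred=T actual=T -> ctr[1]=3
Ev 4: PC=5 idx=1 pred=T actual=T -> ctr[1]=3
Ev 5: PC=3 idx=1 pred=T actual=N -> ctr[1]=2
Ev 6: PC=3 idx=1 pred=T actual=N -> ctr[1]=1
Ev 7: PC=6 idx=0 pred=T actual=T -> ctr[0]=3
Ev 8: PC=3 idx=1 pred=N actual=N -> ctr[1]=0
Ev 9: PC=3 idx=1 pred=N actual=N -> ctr[1]=0
Ev 10: PC=5 idx=1 pred=N actual=N -> ctr[1]=0

Answer: T T T T T T T N N N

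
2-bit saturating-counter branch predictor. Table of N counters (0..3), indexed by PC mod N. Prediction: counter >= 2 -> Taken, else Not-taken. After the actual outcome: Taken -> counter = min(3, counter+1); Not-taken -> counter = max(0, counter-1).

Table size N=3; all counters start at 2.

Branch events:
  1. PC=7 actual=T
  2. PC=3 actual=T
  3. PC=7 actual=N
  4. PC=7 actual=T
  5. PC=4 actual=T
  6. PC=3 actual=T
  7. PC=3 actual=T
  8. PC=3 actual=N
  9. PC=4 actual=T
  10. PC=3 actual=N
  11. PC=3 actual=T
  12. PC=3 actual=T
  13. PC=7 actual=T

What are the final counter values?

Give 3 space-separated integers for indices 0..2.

Answer: 3 3 2

Derivation:
Ev 1: PC=7 idx=1 pred=T actual=T -> ctr[1]=3
Ev 2: PC=3 idx=0 pred=T actual=T -> ctr[0]=3
Ev 3: PC=7 idx=1 pred=T actual=N -> ctr[1]=2
Ev 4: PC=7 idx=1 pred=T actual=T -> ctr[1]=3
Ev 5: PC=4 idx=1 pred=T actual=T -> ctr[1]=3
Ev 6: PC=3 idx=0 pred=T actual=T -> ctr[0]=3
Ev 7: PC=3 idx=0 pred=T actual=T -> ctr[0]=3
Ev 8: PC=3 idx=0 pred=T actual=N -> ctr[0]=2
Ev 9: PC=4 idx=1 pred=T actual=T -> ctr[1]=3
Ev 10: PC=3 idx=0 pred=T actual=N -> ctr[0]=1
Ev 11: PC=3 idx=0 pred=N actual=T -> ctr[0]=2
Ev 12: PC=3 idx=0 pred=T actual=T -> ctr[0]=3
Ev 13: PC=7 idx=1 pred=T actual=T -> ctr[1]=3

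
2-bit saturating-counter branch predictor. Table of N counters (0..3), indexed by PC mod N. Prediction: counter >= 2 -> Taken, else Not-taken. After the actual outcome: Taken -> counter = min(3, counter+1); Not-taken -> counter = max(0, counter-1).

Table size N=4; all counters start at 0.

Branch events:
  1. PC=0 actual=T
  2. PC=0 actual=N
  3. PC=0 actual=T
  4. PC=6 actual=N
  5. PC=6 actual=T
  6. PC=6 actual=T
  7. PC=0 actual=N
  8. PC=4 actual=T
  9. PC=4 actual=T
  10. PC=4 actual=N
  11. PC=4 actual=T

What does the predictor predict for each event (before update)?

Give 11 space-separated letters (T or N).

Ev 1: PC=0 idx=0 pred=N actual=T -> ctr[0]=1
Ev 2: PC=0 idx=0 pred=N actual=N -> ctr[0]=0
Ev 3: PC=0 idx=0 pred=N actual=T -> ctr[0]=1
Ev 4: PC=6 idx=2 pred=N actual=N -> ctr[2]=0
Ev 5: PC=6 idx=2 pred=N actual=T -> ctr[2]=1
Ev 6: PC=6 idx=2 pred=N actual=T -> ctr[2]=2
Ev 7: PC=0 idx=0 pred=N actual=N -> ctr[0]=0
Ev 8: PC=4 idx=0 pred=N actual=T -> ctr[0]=1
Ev 9: PC=4 idx=0 pred=N actual=T -> ctr[0]=2
Ev 10: PC=4 idx=0 pred=T actual=N -> ctr[0]=1
Ev 11: PC=4 idx=0 pred=N actual=T -> ctr[0]=2

Answer: N N N N N N N N N T N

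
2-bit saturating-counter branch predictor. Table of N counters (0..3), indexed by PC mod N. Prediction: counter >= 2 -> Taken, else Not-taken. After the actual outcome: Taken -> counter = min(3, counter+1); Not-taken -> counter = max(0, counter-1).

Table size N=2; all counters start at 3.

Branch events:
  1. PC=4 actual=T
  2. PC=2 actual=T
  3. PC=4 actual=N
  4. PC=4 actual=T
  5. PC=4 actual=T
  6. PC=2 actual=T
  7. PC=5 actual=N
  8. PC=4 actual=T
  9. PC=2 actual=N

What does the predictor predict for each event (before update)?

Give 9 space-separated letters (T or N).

Ev 1: PC=4 idx=0 pred=T actual=T -> ctr[0]=3
Ev 2: PC=2 idx=0 pred=T actual=T -> ctr[0]=3
Ev 3: PC=4 idx=0 pred=T actual=N -> ctr[0]=2
Ev 4: PC=4 idx=0 pred=T actual=T -> ctr[0]=3
Ev 5: PC=4 idx=0 pred=T actual=T -> ctr[0]=3
Ev 6: PC=2 idx=0 pred=T actual=T -> ctr[0]=3
Ev 7: PC=5 idx=1 pred=T actual=N -> ctr[1]=2
Ev 8: PC=4 idx=0 pred=T actual=T -> ctr[0]=3
Ev 9: PC=2 idx=0 pred=T actual=N -> ctr[0]=2

Answer: T T T T T T T T T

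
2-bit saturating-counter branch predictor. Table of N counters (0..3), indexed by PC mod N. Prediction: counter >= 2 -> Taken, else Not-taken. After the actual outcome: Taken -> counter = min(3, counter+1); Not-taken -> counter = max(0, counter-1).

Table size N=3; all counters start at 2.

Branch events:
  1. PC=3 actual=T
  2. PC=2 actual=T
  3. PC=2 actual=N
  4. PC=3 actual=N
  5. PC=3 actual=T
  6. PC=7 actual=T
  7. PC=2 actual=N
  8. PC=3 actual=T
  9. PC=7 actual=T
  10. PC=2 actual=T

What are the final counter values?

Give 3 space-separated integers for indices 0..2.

Ev 1: PC=3 idx=0 pred=T actual=T -> ctr[0]=3
Ev 2: PC=2 idx=2 pred=T actual=T -> ctr[2]=3
Ev 3: PC=2 idx=2 pred=T actual=N -> ctr[2]=2
Ev 4: PC=3 idx=0 pred=T actual=N -> ctr[0]=2
Ev 5: PC=3 idx=0 pred=T actual=T -> ctr[0]=3
Ev 6: PC=7 idx=1 pred=T actual=T -> ctr[1]=3
Ev 7: PC=2 idx=2 pred=T actual=N -> ctr[2]=1
Ev 8: PC=3 idx=0 pred=T actual=T -> ctr[0]=3
Ev 9: PC=7 idx=1 pred=T actual=T -> ctr[1]=3
Ev 10: PC=2 idx=2 pred=N actual=T -> ctr[2]=2

Answer: 3 3 2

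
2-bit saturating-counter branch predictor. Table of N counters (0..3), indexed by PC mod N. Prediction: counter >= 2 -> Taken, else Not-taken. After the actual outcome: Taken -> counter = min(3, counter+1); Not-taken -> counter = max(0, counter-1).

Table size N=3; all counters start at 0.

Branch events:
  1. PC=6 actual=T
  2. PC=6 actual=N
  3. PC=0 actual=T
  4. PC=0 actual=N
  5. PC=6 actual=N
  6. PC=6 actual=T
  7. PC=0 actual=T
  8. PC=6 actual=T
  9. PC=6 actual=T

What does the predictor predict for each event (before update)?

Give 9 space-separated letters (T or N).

Answer: N N N N N N N T T

Derivation:
Ev 1: PC=6 idx=0 pred=N actual=T -> ctr[0]=1
Ev 2: PC=6 idx=0 pred=N actual=N -> ctr[0]=0
Ev 3: PC=0 idx=0 pred=N actual=T -> ctr[0]=1
Ev 4: PC=0 idx=0 pred=N actual=N -> ctr[0]=0
Ev 5: PC=6 idx=0 pred=N actual=N -> ctr[0]=0
Ev 6: PC=6 idx=0 pred=N actual=T -> ctr[0]=1
Ev 7: PC=0 idx=0 pred=N actual=T -> ctr[0]=2
Ev 8: PC=6 idx=0 pred=T actual=T -> ctr[0]=3
Ev 9: PC=6 idx=0 pred=T actual=T -> ctr[0]=3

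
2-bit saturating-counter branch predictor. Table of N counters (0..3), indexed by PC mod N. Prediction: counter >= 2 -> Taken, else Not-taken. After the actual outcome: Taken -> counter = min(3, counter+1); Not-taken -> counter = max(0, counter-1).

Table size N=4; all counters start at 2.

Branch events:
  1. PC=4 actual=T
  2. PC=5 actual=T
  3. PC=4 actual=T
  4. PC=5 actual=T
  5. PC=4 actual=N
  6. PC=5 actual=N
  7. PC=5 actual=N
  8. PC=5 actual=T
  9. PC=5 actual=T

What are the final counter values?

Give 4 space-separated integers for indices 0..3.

Answer: 2 3 2 2

Derivation:
Ev 1: PC=4 idx=0 pred=T actual=T -> ctr[0]=3
Ev 2: PC=5 idx=1 pred=T actual=T -> ctr[1]=3
Ev 3: PC=4 idx=0 pred=T actual=T -> ctr[0]=3
Ev 4: PC=5 idx=1 pred=T actual=T -> ctr[1]=3
Ev 5: PC=4 idx=0 pred=T actual=N -> ctr[0]=2
Ev 6: PC=5 idx=1 pred=T actual=N -> ctr[1]=2
Ev 7: PC=5 idx=1 pred=T actual=N -> ctr[1]=1
Ev 8: PC=5 idx=1 pred=N actual=T -> ctr[1]=2
Ev 9: PC=5 idx=1 pred=T actual=T -> ctr[1]=3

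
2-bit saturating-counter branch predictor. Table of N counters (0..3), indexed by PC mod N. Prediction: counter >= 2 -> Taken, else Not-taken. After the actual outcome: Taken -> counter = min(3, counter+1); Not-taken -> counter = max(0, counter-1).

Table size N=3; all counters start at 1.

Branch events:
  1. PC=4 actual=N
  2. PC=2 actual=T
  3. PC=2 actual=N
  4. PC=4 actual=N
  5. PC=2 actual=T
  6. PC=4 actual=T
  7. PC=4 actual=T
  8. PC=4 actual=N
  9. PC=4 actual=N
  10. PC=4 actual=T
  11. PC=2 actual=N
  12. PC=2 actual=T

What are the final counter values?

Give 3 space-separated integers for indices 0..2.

Answer: 1 1 2

Derivation:
Ev 1: PC=4 idx=1 pred=N actual=N -> ctr[1]=0
Ev 2: PC=2 idx=2 pred=N actual=T -> ctr[2]=2
Ev 3: PC=2 idx=2 pred=T actual=N -> ctr[2]=1
Ev 4: PC=4 idx=1 pred=N actual=N -> ctr[1]=0
Ev 5: PC=2 idx=2 pred=N actual=T -> ctr[2]=2
Ev 6: PC=4 idx=1 pred=N actual=T -> ctr[1]=1
Ev 7: PC=4 idx=1 pred=N actual=T -> ctr[1]=2
Ev 8: PC=4 idx=1 pred=T actual=N -> ctr[1]=1
Ev 9: PC=4 idx=1 pred=N actual=N -> ctr[1]=0
Ev 10: PC=4 idx=1 pred=N actual=T -> ctr[1]=1
Ev 11: PC=2 idx=2 pred=T actual=N -> ctr[2]=1
Ev 12: PC=2 idx=2 pred=N actual=T -> ctr[2]=2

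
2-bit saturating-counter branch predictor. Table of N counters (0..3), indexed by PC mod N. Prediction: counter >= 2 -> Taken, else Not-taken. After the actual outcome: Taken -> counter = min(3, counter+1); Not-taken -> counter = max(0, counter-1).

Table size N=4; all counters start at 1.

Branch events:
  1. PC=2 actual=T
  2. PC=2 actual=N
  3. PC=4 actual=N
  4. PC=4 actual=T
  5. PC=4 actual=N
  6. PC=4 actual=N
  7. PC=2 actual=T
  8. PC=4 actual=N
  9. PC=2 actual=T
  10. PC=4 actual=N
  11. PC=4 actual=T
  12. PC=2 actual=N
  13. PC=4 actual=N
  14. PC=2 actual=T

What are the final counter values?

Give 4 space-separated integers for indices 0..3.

Answer: 0 1 3 1

Derivation:
Ev 1: PC=2 idx=2 pred=N actual=T -> ctr[2]=2
Ev 2: PC=2 idx=2 pred=T actual=N -> ctr[2]=1
Ev 3: PC=4 idx=0 pred=N actual=N -> ctr[0]=0
Ev 4: PC=4 idx=0 pred=N actual=T -> ctr[0]=1
Ev 5: PC=4 idx=0 pred=N actual=N -> ctr[0]=0
Ev 6: PC=4 idx=0 pred=N actual=N -> ctr[0]=0
Ev 7: PC=2 idx=2 pred=N actual=T -> ctr[2]=2
Ev 8: PC=4 idx=0 pred=N actual=N -> ctr[0]=0
Ev 9: PC=2 idx=2 pred=T actual=T -> ctr[2]=3
Ev 10: PC=4 idx=0 pred=N actual=N -> ctr[0]=0
Ev 11: PC=4 idx=0 pred=N actual=T -> ctr[0]=1
Ev 12: PC=2 idx=2 pred=T actual=N -> ctr[2]=2
Ev 13: PC=4 idx=0 pred=N actual=N -> ctr[0]=0
Ev 14: PC=2 idx=2 pred=T actual=T -> ctr[2]=3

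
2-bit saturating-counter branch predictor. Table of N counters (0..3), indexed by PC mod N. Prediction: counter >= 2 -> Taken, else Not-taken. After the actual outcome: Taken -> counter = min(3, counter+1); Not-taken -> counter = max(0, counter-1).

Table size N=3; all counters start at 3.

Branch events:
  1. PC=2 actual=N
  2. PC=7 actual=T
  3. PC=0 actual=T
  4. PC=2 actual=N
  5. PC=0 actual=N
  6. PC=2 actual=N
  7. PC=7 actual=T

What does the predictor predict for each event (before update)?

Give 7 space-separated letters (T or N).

Ev 1: PC=2 idx=2 pred=T actual=N -> ctr[2]=2
Ev 2: PC=7 idx=1 pred=T actual=T -> ctr[1]=3
Ev 3: PC=0 idx=0 pred=T actual=T -> ctr[0]=3
Ev 4: PC=2 idx=2 pred=T actual=N -> ctr[2]=1
Ev 5: PC=0 idx=0 pred=T actual=N -> ctr[0]=2
Ev 6: PC=2 idx=2 pred=N actual=N -> ctr[2]=0
Ev 7: PC=7 idx=1 pred=T actual=T -> ctr[1]=3

Answer: T T T T T N T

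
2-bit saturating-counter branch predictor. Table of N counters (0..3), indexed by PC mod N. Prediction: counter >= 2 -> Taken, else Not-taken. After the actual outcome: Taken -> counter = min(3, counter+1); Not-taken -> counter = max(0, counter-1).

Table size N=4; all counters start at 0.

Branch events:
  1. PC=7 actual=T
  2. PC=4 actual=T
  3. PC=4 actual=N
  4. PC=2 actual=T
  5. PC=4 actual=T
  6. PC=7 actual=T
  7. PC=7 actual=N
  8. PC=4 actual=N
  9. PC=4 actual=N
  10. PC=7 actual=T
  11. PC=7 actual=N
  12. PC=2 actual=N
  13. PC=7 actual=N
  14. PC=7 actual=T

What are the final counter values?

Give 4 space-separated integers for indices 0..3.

Answer: 0 0 0 1

Derivation:
Ev 1: PC=7 idx=3 pred=N actual=T -> ctr[3]=1
Ev 2: PC=4 idx=0 pred=N actual=T -> ctr[0]=1
Ev 3: PC=4 idx=0 pred=N actual=N -> ctr[0]=0
Ev 4: PC=2 idx=2 pred=N actual=T -> ctr[2]=1
Ev 5: PC=4 idx=0 pred=N actual=T -> ctr[0]=1
Ev 6: PC=7 idx=3 pred=N actual=T -> ctr[3]=2
Ev 7: PC=7 idx=3 pred=T actual=N -> ctr[3]=1
Ev 8: PC=4 idx=0 pred=N actual=N -> ctr[0]=0
Ev 9: PC=4 idx=0 pred=N actual=N -> ctr[0]=0
Ev 10: PC=7 idx=3 pred=N actual=T -> ctr[3]=2
Ev 11: PC=7 idx=3 pred=T actual=N -> ctr[3]=1
Ev 12: PC=2 idx=2 pred=N actual=N -> ctr[2]=0
Ev 13: PC=7 idx=3 pred=N actual=N -> ctr[3]=0
Ev 14: PC=7 idx=3 pred=N actual=T -> ctr[3]=1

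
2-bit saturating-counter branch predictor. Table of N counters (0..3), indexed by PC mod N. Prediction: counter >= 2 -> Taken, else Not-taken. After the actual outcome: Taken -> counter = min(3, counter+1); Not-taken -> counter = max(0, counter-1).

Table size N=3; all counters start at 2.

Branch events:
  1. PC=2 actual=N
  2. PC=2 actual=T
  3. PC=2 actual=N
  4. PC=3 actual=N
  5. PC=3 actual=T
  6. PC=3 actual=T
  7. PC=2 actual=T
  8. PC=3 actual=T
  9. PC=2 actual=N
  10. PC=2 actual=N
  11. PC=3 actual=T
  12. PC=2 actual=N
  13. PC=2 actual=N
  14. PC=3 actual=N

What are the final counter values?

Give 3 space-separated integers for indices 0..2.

Ev 1: PC=2 idx=2 pred=T actual=N -> ctr[2]=1
Ev 2: PC=2 idx=2 pred=N actual=T -> ctr[2]=2
Ev 3: PC=2 idx=2 pred=T actual=N -> ctr[2]=1
Ev 4: PC=3 idx=0 pred=T actual=N -> ctr[0]=1
Ev 5: PC=3 idx=0 pred=N actual=T -> ctr[0]=2
Ev 6: PC=3 idx=0 pred=T actual=T -> ctr[0]=3
Ev 7: PC=2 idx=2 pred=N actual=T -> ctr[2]=2
Ev 8: PC=3 idx=0 pred=T actual=T -> ctr[0]=3
Ev 9: PC=2 idx=2 pred=T actual=N -> ctr[2]=1
Ev 10: PC=2 idx=2 pred=N actual=N -> ctr[2]=0
Ev 11: PC=3 idx=0 pred=T actual=T -> ctr[0]=3
Ev 12: PC=2 idx=2 pred=N actual=N -> ctr[2]=0
Ev 13: PC=2 idx=2 pred=N actual=N -> ctr[2]=0
Ev 14: PC=3 idx=0 pred=T actual=N -> ctr[0]=2

Answer: 2 2 0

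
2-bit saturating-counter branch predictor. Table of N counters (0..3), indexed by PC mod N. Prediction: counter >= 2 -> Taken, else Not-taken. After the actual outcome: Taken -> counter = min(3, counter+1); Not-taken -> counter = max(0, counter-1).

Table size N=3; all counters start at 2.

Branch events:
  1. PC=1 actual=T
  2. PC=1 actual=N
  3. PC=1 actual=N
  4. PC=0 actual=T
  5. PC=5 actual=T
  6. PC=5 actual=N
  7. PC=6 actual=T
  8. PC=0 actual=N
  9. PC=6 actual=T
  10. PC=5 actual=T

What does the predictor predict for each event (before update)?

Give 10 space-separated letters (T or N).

Answer: T T T T T T T T T T

Derivation:
Ev 1: PC=1 idx=1 pred=T actual=T -> ctr[1]=3
Ev 2: PC=1 idx=1 pred=T actual=N -> ctr[1]=2
Ev 3: PC=1 idx=1 pred=T actual=N -> ctr[1]=1
Ev 4: PC=0 idx=0 pred=T actual=T -> ctr[0]=3
Ev 5: PC=5 idx=2 pred=T actual=T -> ctr[2]=3
Ev 6: PC=5 idx=2 pred=T actual=N -> ctr[2]=2
Ev 7: PC=6 idx=0 pred=T actual=T -> ctr[0]=3
Ev 8: PC=0 idx=0 pred=T actual=N -> ctr[0]=2
Ev 9: PC=6 idx=0 pred=T actual=T -> ctr[0]=3
Ev 10: PC=5 idx=2 pred=T actual=T -> ctr[2]=3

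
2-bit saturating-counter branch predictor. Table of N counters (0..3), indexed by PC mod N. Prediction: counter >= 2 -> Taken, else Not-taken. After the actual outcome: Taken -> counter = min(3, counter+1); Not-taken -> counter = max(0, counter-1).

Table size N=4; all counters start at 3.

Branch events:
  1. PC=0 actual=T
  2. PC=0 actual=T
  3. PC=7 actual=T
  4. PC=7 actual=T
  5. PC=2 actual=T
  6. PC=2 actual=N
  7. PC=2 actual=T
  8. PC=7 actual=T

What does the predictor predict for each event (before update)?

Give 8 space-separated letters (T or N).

Answer: T T T T T T T T

Derivation:
Ev 1: PC=0 idx=0 pred=T actual=T -> ctr[0]=3
Ev 2: PC=0 idx=0 pred=T actual=T -> ctr[0]=3
Ev 3: PC=7 idx=3 pred=T actual=T -> ctr[3]=3
Ev 4: PC=7 idx=3 pred=T actual=T -> ctr[3]=3
Ev 5: PC=2 idx=2 pred=T actual=T -> ctr[2]=3
Ev 6: PC=2 idx=2 pred=T actual=N -> ctr[2]=2
Ev 7: PC=2 idx=2 pred=T actual=T -> ctr[2]=3
Ev 8: PC=7 idx=3 pred=T actual=T -> ctr[3]=3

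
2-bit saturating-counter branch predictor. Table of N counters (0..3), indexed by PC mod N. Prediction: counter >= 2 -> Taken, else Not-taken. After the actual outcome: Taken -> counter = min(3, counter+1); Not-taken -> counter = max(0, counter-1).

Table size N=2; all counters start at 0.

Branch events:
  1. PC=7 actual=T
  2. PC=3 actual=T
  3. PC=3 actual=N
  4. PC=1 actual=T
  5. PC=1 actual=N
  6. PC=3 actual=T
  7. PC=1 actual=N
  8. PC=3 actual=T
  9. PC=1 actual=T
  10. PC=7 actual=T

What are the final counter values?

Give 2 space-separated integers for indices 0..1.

Answer: 0 3

Derivation:
Ev 1: PC=7 idx=1 pred=N actual=T -> ctr[1]=1
Ev 2: PC=3 idx=1 pred=N actual=T -> ctr[1]=2
Ev 3: PC=3 idx=1 pred=T actual=N -> ctr[1]=1
Ev 4: PC=1 idx=1 pred=N actual=T -> ctr[1]=2
Ev 5: PC=1 idx=1 pred=T actual=N -> ctr[1]=1
Ev 6: PC=3 idx=1 pred=N actual=T -> ctr[1]=2
Ev 7: PC=1 idx=1 pred=T actual=N -> ctr[1]=1
Ev 8: PC=3 idx=1 pred=N actual=T -> ctr[1]=2
Ev 9: PC=1 idx=1 pred=T actual=T -> ctr[1]=3
Ev 10: PC=7 idx=1 pred=T actual=T -> ctr[1]=3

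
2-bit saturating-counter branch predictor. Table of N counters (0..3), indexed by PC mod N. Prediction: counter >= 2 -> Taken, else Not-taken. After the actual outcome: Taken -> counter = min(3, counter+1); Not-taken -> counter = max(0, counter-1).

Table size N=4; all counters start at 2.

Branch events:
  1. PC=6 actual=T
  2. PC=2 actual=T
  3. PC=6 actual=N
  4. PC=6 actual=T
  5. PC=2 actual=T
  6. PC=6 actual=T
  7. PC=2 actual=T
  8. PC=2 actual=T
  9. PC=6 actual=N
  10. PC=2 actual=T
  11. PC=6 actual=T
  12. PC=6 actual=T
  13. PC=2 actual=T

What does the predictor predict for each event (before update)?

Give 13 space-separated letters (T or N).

Answer: T T T T T T T T T T T T T

Derivation:
Ev 1: PC=6 idx=2 pred=T actual=T -> ctr[2]=3
Ev 2: PC=2 idx=2 pred=T actual=T -> ctr[2]=3
Ev 3: PC=6 idx=2 pred=T actual=N -> ctr[2]=2
Ev 4: PC=6 idx=2 pred=T actual=T -> ctr[2]=3
Ev 5: PC=2 idx=2 pred=T actual=T -> ctr[2]=3
Ev 6: PC=6 idx=2 pred=T actual=T -> ctr[2]=3
Ev 7: PC=2 idx=2 pred=T actual=T -> ctr[2]=3
Ev 8: PC=2 idx=2 pred=T actual=T -> ctr[2]=3
Ev 9: PC=6 idx=2 pred=T actual=N -> ctr[2]=2
Ev 10: PC=2 idx=2 pred=T actual=T -> ctr[2]=3
Ev 11: PC=6 idx=2 pred=T actual=T -> ctr[2]=3
Ev 12: PC=6 idx=2 pred=T actual=T -> ctr[2]=3
Ev 13: PC=2 idx=2 pred=T actual=T -> ctr[2]=3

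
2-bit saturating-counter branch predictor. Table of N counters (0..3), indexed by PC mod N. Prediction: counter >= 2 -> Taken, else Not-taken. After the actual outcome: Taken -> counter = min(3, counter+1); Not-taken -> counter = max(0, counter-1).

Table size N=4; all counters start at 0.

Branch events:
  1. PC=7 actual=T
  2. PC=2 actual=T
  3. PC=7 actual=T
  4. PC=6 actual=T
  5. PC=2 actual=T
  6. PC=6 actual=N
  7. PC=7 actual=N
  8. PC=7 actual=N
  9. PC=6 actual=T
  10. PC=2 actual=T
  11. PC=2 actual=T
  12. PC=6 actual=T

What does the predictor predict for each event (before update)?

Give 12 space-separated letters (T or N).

Ev 1: PC=7 idx=3 pred=N actual=T -> ctr[3]=1
Ev 2: PC=2 idx=2 pred=N actual=T -> ctr[2]=1
Ev 3: PC=7 idx=3 pred=N actual=T -> ctr[3]=2
Ev 4: PC=6 idx=2 pred=N actual=T -> ctr[2]=2
Ev 5: PC=2 idx=2 pred=T actual=T -> ctr[2]=3
Ev 6: PC=6 idx=2 pred=T actual=N -> ctr[2]=2
Ev 7: PC=7 idx=3 pred=T actual=N -> ctr[3]=1
Ev 8: PC=7 idx=3 pred=N actual=N -> ctr[3]=0
Ev 9: PC=6 idx=2 pred=T actual=T -> ctr[2]=3
Ev 10: PC=2 idx=2 pred=T actual=T -> ctr[2]=3
Ev 11: PC=2 idx=2 pred=T actual=T -> ctr[2]=3
Ev 12: PC=6 idx=2 pred=T actual=T -> ctr[2]=3

Answer: N N N N T T T N T T T T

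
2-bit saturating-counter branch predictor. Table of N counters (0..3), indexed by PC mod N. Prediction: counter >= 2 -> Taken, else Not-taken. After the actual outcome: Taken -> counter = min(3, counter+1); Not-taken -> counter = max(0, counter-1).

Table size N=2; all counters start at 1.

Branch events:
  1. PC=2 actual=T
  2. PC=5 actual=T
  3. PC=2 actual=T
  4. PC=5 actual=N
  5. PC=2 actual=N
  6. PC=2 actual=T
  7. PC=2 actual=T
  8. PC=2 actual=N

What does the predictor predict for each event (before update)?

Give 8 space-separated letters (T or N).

Answer: N N T T T T T T

Derivation:
Ev 1: PC=2 idx=0 pred=N actual=T -> ctr[0]=2
Ev 2: PC=5 idx=1 pred=N actual=T -> ctr[1]=2
Ev 3: PC=2 idx=0 pred=T actual=T -> ctr[0]=3
Ev 4: PC=5 idx=1 pred=T actual=N -> ctr[1]=1
Ev 5: PC=2 idx=0 pred=T actual=N -> ctr[0]=2
Ev 6: PC=2 idx=0 pred=T actual=T -> ctr[0]=3
Ev 7: PC=2 idx=0 pred=T actual=T -> ctr[0]=3
Ev 8: PC=2 idx=0 pred=T actual=N -> ctr[0]=2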